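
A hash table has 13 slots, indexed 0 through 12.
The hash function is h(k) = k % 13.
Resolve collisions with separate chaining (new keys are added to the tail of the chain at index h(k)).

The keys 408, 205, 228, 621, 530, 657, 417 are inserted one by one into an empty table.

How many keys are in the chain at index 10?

408 -> bucket 5
205 -> bucket 10
228 -> bucket 7
621 -> bucket 10 (collision)
530 -> bucket 10 (collision)
657 -> bucket 7 (collision)
417 -> bucket 1
Final buckets:
0: .
1: 417
2: .
3: .
4: .
5: 408
6: .
7: 228 -> 657
8: .
9: .
10: 205 -> 621 -> 530
11: .
12: .

3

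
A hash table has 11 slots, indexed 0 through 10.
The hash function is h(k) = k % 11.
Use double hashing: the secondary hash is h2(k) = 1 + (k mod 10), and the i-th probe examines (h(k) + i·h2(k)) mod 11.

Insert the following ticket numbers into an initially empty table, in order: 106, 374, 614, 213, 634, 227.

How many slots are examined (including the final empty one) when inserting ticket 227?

106 hashes to 7; slot 7 is free -> place at 7.
374 hashes to 0; slot 0 is free -> place at 0.
614 hashes to 9; slot 9 is free -> place at 9.
213 hashes to 4; slot 4 is free -> place at 4.
634 hashes to 7, h2=5; 7 taken -> place at 1.
227 hashes to 7, h2=8; 7,4,1,9 taken -> place at 6.
Table: [374, 634, ., ., 213, ., 227, 106, ., 614, .]

5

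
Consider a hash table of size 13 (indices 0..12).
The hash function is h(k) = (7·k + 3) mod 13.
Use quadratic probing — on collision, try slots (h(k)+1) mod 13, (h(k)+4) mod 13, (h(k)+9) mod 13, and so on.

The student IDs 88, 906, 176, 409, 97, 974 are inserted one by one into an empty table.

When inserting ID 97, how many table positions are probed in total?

88 hashes to 8; slot 8 is free -> place at 8.
906 hashes to 1; slot 1 is free -> place at 1.
176 hashes to 0; slot 0 is free -> place at 0.
409 hashes to 6; slot 6 is free -> place at 6.
97 hashes to 6; 6 taken -> place at 7.
974 hashes to 9; slot 9 is free -> place at 9.
Table: [176, 906, —, —, —, —, 409, 97, 88, 974, —, —, —]

2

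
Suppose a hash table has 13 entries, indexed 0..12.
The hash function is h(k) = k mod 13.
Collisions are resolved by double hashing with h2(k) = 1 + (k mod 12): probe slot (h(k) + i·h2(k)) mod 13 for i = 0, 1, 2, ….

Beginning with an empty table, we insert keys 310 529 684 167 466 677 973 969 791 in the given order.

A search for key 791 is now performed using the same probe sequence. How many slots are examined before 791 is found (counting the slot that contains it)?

6

310 hashes to 11; slot 11 is free => place at 11.
529 hashes to 9; slot 9 is free => place at 9.
684 hashes to 8; slot 8 is free => place at 8.
167 hashes to 11, h2=12; 11 taken => place at 10.
466 hashes to 11, h2=11; 11,9 taken => place at 7.
677 hashes to 1; slot 1 is free => place at 1.
973 hashes to 11, h2=2; 11 taken => place at 0.
969 hashes to 7, h2=10; 7 taken => place at 4.
791 hashes to 11, h2=12; 11,10,9,8,7 taken => place at 6.
Table: [973, 677, —, —, 969, —, 791, 466, 684, 529, 167, 310, —]
Lookup 791: h=11, h2=12, probe 11,10,9,8,7,6 → found at 6.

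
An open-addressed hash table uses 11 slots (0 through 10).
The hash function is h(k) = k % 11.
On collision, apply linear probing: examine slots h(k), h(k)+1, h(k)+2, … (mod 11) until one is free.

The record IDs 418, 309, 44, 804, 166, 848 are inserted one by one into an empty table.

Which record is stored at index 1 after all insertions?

309

418 hashes to 0; slot 0 is free → place at 0.
309 hashes to 1; slot 1 is free → place at 1.
44 hashes to 0; 0,1 taken → place at 2.
804 hashes to 1; 1,2 taken → place at 3.
166 hashes to 1; 1,2,3 taken → place at 4.
848 hashes to 1; 1,2,3,4 taken → place at 5.
Table: [418, 309, 44, 804, 166, 848, -, -, -, -, -]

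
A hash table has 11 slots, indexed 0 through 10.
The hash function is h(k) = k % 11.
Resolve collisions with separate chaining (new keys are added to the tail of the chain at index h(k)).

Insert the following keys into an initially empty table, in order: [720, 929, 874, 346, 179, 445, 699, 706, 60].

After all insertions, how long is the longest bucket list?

Insert 720: h=5, bucket 5 empty -> new chain.
Insert 929: h=5, bucket 5 nonempty -> append to chain.
Insert 874: h=5, bucket 5 nonempty -> append to chain.
Insert 346: h=5, bucket 5 nonempty -> append to chain.
Insert 179: h=3, bucket 3 empty -> new chain.
Insert 445: h=5, bucket 5 nonempty -> append to chain.
Insert 699: h=6, bucket 6 empty -> new chain.
Insert 706: h=2, bucket 2 empty -> new chain.
Insert 60: h=5, bucket 5 nonempty -> append to chain.
Final buckets:
0: ∅
1: ∅
2: 706
3: 179
4: ∅
5: 720 -> 929 -> 874 -> 346 -> 445 -> 60
6: 699
7: ∅
8: ∅
9: ∅
10: ∅

6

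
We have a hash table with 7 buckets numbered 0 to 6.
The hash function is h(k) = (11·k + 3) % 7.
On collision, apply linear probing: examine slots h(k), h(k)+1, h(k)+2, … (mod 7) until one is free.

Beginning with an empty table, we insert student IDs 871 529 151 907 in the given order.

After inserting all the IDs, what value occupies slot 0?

Insert 871: h=1, slot 1 empty -> index 1.
Insert 529: h=5, slot 5 empty -> index 5.
Insert 151: h=5, slot 5 occupied -> index 6.
Insert 907: h=5, slots 5,6 occupied -> index 0.
Table: [907, 871, —, —, —, 529, 151]

907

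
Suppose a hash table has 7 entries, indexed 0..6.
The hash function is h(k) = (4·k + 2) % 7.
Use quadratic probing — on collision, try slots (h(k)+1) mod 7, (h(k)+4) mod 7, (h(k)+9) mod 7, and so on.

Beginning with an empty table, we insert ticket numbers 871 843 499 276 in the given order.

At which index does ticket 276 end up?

4

871 hashes to 0; slot 0 is free → place at 0.
843 hashes to 0; 0 taken → place at 1.
499 hashes to 3; slot 3 is free → place at 3.
276 hashes to 0; 0,1 taken → place at 4.
Table: [871, 843, —, 499, 276, —, —]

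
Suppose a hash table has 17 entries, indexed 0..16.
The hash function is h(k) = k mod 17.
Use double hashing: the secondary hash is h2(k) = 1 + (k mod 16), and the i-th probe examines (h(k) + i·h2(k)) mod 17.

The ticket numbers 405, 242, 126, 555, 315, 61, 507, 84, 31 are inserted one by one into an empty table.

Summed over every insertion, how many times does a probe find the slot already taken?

8

405 hashes to 14; slot 14 is free -> place at 14.
242 hashes to 4; slot 4 is free -> place at 4.
126 hashes to 7; slot 7 is free -> place at 7.
555 hashes to 11; slot 11 is free -> place at 11.
315 hashes to 9; slot 9 is free -> place at 9.
61 hashes to 10; slot 10 is free -> place at 10.
507 hashes to 14, h2=12; 14,9,4 taken -> place at 16.
84 hashes to 16, h2=5; 16,4,9,14 taken -> place at 2.
31 hashes to 14, h2=16; 14 taken -> place at 13.
Table: [-, -, 84, -, 242, -, -, 126, -, 315, 61, 555, -, 31, 405, -, 507]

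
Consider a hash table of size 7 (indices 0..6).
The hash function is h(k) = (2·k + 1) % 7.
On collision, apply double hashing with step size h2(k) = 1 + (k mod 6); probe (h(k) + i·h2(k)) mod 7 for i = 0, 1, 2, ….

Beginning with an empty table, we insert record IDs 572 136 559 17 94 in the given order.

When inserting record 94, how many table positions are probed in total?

572: h=4 -> slot 4
136: h=0 -> slot 0
559: h=6 -> slot 6
17: h=0, h2=6, probe 0,6,5 -> slot 5
94: h=0, h2=5, probe 0,5,3 -> slot 3
Table: [136, _, _, 94, 572, 17, 559]

3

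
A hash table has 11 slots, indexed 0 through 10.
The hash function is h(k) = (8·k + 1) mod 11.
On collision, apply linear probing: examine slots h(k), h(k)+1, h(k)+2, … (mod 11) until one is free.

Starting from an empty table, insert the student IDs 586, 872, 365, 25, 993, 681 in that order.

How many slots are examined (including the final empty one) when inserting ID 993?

5

586: h=3 => slot 3
872: h=3, probe 3,4 => slot 4
365: h=6 => slot 6
25: h=3, probe 3,4,5 => slot 5
993: h=3, probe 3,4,5,6,7 => slot 7
681: h=4, probe 4,5,6,7,8 => slot 8
Table: [—, —, —, 586, 872, 25, 365, 993, 681, —, —]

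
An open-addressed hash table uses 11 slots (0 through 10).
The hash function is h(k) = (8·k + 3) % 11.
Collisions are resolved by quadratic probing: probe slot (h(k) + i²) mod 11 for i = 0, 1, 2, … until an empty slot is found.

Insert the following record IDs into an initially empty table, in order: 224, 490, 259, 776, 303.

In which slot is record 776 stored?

224 hashes to 2; slot 2 is free -> place at 2.
490 hashes to 7; slot 7 is free -> place at 7.
259 hashes to 7; 7 taken -> place at 8.
776 hashes to 7; 7,8 taken -> place at 0.
303 hashes to 7; 7,8,0 taken -> place at 5.
Table: [776, -, 224, -, -, 303, -, 490, 259, -, -]

0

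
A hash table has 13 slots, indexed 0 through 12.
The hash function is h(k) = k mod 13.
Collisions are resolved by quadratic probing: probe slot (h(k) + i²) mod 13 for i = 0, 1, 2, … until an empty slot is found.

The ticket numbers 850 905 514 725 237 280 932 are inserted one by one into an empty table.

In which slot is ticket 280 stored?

11

850: h=5 → slot 5
905: h=8 → slot 8
514: h=7 → slot 7
725: h=10 → slot 10
237: h=3 → slot 3
280: h=7, probe 7,8,11 → slot 11
932: h=9 → slot 9
Table: [—, —, —, 237, —, 850, —, 514, 905, 932, 725, 280, —]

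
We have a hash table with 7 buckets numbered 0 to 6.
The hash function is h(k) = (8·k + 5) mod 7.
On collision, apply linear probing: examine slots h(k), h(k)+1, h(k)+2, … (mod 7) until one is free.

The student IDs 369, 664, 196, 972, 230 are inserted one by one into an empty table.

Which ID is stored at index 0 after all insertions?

369: h=3 => slot 3
664: h=4 => slot 4
196: h=5 => slot 5
972: h=4, probe 4,5,6 => slot 6
230: h=4, probe 4,5,6,0 => slot 0
Table: [230, ∅, ∅, 369, 664, 196, 972]

230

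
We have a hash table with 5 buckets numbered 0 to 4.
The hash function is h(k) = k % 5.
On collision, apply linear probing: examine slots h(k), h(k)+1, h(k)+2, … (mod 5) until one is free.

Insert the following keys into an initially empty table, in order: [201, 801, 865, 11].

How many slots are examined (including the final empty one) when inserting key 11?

3

201 hashes to 1; slot 1 is free => place at 1.
801 hashes to 1; 1 taken => place at 2.
865 hashes to 0; slot 0 is free => place at 0.
11 hashes to 1; 1,2 taken => place at 3.
Table: [865, 201, 801, 11, -]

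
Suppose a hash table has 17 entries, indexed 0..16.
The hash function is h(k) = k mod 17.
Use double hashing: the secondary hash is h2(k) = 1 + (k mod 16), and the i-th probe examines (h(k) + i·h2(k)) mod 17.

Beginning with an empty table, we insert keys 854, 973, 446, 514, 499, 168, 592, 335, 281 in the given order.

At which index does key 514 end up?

854 hashes to 4; slot 4 is free => place at 4.
973 hashes to 4, h2=14; 4 taken => place at 1.
446 hashes to 4, h2=15; 4 taken => place at 2.
514 hashes to 4, h2=3; 4 taken => place at 7.
499 hashes to 6; slot 6 is free => place at 6.
168 hashes to 15; slot 15 is free => place at 15.
592 hashes to 14; slot 14 is free => place at 14.
335 hashes to 12; slot 12 is free => place at 12.
281 hashes to 9; slot 9 is free => place at 9.
Table: [—, 973, 446, —, 854, —, 499, 514, —, 281, —, —, 335, —, 592, 168, —]

7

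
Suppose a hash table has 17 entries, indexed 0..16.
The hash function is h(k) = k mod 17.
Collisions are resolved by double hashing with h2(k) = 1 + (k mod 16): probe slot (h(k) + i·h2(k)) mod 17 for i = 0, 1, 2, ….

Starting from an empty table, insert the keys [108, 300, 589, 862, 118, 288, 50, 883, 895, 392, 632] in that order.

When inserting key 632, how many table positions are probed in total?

3

108 hashes to 6; slot 6 is free → place at 6.
300 hashes to 11; slot 11 is free → place at 11.
589 hashes to 11, h2=14; 11 taken → place at 8.
862 hashes to 12; slot 12 is free → place at 12.
118 hashes to 16; slot 16 is free → place at 16.
288 hashes to 16, h2=1; 16 taken → place at 0.
50 hashes to 16, h2=3; 16 taken → place at 2.
883 hashes to 16, h2=4; 16 taken → place at 3.
895 hashes to 11, h2=16; 11 taken → place at 10.
392 hashes to 1; slot 1 is free → place at 1.
632 hashes to 3, h2=9; 3,12 taken → place at 4.
Table: [288, 392, 50, 883, 632, -, 108, -, 589, -, 895, 300, 862, -, -, -, 118]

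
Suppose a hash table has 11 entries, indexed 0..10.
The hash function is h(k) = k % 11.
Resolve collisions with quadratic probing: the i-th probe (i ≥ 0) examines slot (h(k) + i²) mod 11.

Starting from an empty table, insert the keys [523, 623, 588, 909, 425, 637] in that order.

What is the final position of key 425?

0

523: h=6 → slot 6
623: h=7 → slot 7
588: h=5 → slot 5
909: h=7, probe 7,8 → slot 8
425: h=7, probe 7,8,0 → slot 0
637: h=10 → slot 10
Table: [425, —, —, —, —, 588, 523, 623, 909, —, 637]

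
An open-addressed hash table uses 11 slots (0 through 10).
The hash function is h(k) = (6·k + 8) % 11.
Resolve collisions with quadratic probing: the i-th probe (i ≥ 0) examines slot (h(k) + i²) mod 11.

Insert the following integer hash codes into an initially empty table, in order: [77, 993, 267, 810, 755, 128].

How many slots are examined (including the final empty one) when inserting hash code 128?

3

Insert 77: h=8, slot 8 empty → index 8.
Insert 993: h=4, slot 4 empty → index 4.
Insert 267: h=4, slot 4 occupied → index 5.
Insert 810: h=6, slot 6 empty → index 6.
Insert 755: h=6, slot 6 occupied → index 7.
Insert 128: h=6, slots 6,7 occupied → index 10.
Table: [., ., ., ., 993, 267, 810, 755, 77, ., 128]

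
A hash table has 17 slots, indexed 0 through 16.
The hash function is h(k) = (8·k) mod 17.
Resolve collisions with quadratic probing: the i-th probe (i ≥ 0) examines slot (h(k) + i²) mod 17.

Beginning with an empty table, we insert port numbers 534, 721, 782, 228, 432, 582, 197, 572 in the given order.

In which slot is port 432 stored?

14

534: h=5 => slot 5
721: h=5, probe 5,6 => slot 6
782: h=0 => slot 0
228: h=5, probe 5,6,9 => slot 9
432: h=5, probe 5,6,9,14 => slot 14
582: h=15 => slot 15
197: h=12 => slot 12
572: h=3 => slot 3
Table: [782, —, —, 572, —, 534, 721, —, —, 228, —, —, 197, —, 432, 582, —]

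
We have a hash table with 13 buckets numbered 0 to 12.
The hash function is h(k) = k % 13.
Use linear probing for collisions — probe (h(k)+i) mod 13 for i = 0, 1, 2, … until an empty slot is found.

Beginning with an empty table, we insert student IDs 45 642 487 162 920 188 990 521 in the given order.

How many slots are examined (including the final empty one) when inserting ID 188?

45: h=6 -> slot 6
642: h=5 -> slot 5
487: h=6, probe 6,7 -> slot 7
162: h=6, probe 6,7,8 -> slot 8
920: h=10 -> slot 10
188: h=6, probe 6,7,8,9 -> slot 9
990: h=2 -> slot 2
521: h=1 -> slot 1
Table: [_, 521, 990, _, _, 642, 45, 487, 162, 188, 920, _, _]

4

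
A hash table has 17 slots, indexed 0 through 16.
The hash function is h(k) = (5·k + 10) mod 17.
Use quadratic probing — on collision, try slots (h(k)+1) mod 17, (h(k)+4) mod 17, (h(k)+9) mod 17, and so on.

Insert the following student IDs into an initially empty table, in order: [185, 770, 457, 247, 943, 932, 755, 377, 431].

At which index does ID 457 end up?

4

185 hashes to 0; slot 0 is free → place at 0.
770 hashes to 1; slot 1 is free → place at 1.
457 hashes to 0; 0,1 taken → place at 4.
247 hashes to 4; 4 taken → place at 5.
943 hashes to 16; slot 16 is free → place at 16.
932 hashes to 12; slot 12 is free → place at 12.
755 hashes to 11; slot 11 is free → place at 11.
377 hashes to 8; slot 8 is free → place at 8.
431 hashes to 6; slot 6 is free → place at 6.
Table: [185, 770, —, —, 457, 247, 431, —, 377, —, —, 755, 932, —, —, —, 943]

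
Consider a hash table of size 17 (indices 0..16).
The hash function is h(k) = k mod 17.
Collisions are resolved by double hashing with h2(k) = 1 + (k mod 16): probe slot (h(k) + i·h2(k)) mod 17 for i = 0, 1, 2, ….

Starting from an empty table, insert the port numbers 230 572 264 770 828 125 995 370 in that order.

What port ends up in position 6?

230 hashes to 9; slot 9 is free → place at 9.
572 hashes to 11; slot 11 is free → place at 11.
264 hashes to 9, h2=9; 9 taken → place at 1.
770 hashes to 5; slot 5 is free → place at 5.
828 hashes to 12; slot 12 is free → place at 12.
125 hashes to 6; slot 6 is free → place at 6.
995 hashes to 9, h2=4; 9 taken → place at 13.
370 hashes to 13, h2=3; 13 taken → place at 16.
Table: [_, 264, _, _, _, 770, 125, _, _, 230, _, 572, 828, 995, _, _, 370]

125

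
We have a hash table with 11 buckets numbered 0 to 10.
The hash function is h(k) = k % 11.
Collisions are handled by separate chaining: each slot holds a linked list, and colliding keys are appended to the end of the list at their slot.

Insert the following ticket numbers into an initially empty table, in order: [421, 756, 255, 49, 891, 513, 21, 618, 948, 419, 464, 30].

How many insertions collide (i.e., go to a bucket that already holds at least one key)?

421 → bucket 3
756 → bucket 8
255 → bucket 2
49 → bucket 5
891 → bucket 0
513 → bucket 7
21 → bucket 10
618 → bucket 2 (collision)
948 → bucket 2 (collision)
419 → bucket 1
464 → bucket 2 (collision)
30 → bucket 8 (collision)
Final buckets:
0: 891
1: 419
2: 255 -> 618 -> 948 -> 464
3: 421
4: —
5: 49
6: —
7: 513
8: 756 -> 30
9: —
10: 21

4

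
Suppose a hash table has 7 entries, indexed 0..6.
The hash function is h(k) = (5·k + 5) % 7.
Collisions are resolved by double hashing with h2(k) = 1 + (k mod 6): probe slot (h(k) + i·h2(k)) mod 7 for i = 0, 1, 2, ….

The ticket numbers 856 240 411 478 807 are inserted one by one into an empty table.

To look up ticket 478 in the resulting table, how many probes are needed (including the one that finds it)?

3

856 hashes to 1; slot 1 is free -> place at 1.
240 hashes to 1, h2=1; 1 taken -> place at 2.
411 hashes to 2, h2=4; 2 taken -> place at 6.
478 hashes to 1, h2=5; 1,6 taken -> place at 4.
807 hashes to 1, h2=4; 1 taken -> place at 5.
Table: [∅, 856, 240, ∅, 478, 807, 411]
Lookup 478: h=1, h2=5, probe 1,6,4 → found at 4.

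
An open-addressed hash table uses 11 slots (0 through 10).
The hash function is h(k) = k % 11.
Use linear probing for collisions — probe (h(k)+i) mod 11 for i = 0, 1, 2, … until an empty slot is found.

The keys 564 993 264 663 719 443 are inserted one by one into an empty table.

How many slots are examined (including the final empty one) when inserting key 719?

Insert 564: h=3, slot 3 empty => index 3.
Insert 993: h=3, slot 3 occupied => index 4.
Insert 264: h=0, slot 0 empty => index 0.
Insert 663: h=3, slots 3,4 occupied => index 5.
Insert 719: h=4, slots 4,5 occupied => index 6.
Insert 443: h=3, slots 3,4,5,6 occupied => index 7.
Table: [264, -, -, 564, 993, 663, 719, 443, -, -, -]

3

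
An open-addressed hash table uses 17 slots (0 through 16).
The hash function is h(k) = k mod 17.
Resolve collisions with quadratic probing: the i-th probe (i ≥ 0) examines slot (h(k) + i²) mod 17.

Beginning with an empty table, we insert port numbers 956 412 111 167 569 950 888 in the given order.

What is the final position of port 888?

13

Insert 956: h=4, slot 4 empty => index 4.
Insert 412: h=4, slot 4 occupied => index 5.
Insert 111: h=9, slot 9 empty => index 9.
Insert 167: h=14, slot 14 empty => index 14.
Insert 569: h=8, slot 8 empty => index 8.
Insert 950: h=15, slot 15 empty => index 15.
Insert 888: h=4, slots 4,5,8 occupied => index 13.
Table: [∅, ∅, ∅, ∅, 956, 412, ∅, ∅, 569, 111, ∅, ∅, ∅, 888, 167, 950, ∅]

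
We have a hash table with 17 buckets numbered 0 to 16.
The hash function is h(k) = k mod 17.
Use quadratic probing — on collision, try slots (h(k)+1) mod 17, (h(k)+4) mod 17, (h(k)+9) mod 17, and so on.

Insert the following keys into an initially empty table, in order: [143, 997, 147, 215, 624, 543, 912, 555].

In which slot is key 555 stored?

10

143 hashes to 7; slot 7 is free => place at 7.
997 hashes to 11; slot 11 is free => place at 11.
147 hashes to 11; 11 taken => place at 12.
215 hashes to 11; 11,12 taken => place at 15.
624 hashes to 12; 12 taken => place at 13.
543 hashes to 16; slot 16 is free => place at 16.
912 hashes to 11; 11,12,15 taken => place at 3.
555 hashes to 11; 11,12,15,3 taken => place at 10.
Table: [-, -, -, 912, -, -, -, 143, -, -, 555, 997, 147, 624, -, 215, 543]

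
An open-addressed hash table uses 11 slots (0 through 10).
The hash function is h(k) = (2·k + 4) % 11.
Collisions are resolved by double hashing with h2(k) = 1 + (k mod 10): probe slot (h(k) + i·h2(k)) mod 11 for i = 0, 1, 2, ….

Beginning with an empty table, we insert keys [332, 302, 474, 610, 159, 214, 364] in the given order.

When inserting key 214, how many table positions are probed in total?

4

Insert 332: h=8, slot 8 empty => index 8.
Insert 302: h=3, slot 3 empty => index 3.
Insert 474: h=6, slot 6 empty => index 6.
Insert 610: h=3, h2=1, slot 3 occupied => index 4.
Insert 159: h=3, h2=10, slot 3 occupied => index 2.
Insert 214: h=3, h2=5, slots 3,8,2 occupied => index 7.
Insert 364: h=6, h2=5, slot 6 occupied => index 0.
Table: [364, ., 159, 302, 610, ., 474, 214, 332, ., .]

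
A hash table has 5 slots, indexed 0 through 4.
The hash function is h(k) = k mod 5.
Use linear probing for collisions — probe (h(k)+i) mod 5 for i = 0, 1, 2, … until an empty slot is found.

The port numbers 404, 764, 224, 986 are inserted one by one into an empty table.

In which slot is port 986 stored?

404 hashes to 4; slot 4 is free -> place at 4.
764 hashes to 4; 4 taken -> place at 0.
224 hashes to 4; 4,0 taken -> place at 1.
986 hashes to 1; 1 taken -> place at 2.
Table: [764, 224, 986, ∅, 404]

2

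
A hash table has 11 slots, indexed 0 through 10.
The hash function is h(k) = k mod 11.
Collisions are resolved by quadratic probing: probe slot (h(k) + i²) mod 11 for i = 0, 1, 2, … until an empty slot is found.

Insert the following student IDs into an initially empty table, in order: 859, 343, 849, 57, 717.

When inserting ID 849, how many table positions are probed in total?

Insert 859: h=1, slot 1 empty → index 1.
Insert 343: h=2, slot 2 empty → index 2.
Insert 849: h=2, slot 2 occupied → index 3.
Insert 57: h=2, slots 2,3 occupied → index 6.
Insert 717: h=2, slots 2,3,6 occupied → index 0.
Table: [717, 859, 343, 849, _, _, 57, _, _, _, _]

2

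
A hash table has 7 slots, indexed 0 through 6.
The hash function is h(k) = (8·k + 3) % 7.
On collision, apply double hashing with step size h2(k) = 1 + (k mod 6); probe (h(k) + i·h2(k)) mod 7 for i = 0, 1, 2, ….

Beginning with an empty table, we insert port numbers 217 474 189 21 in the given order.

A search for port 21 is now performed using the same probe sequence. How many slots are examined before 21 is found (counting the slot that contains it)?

3

Insert 217: h=3, slot 3 empty → index 3.
Insert 474: h=1, slot 1 empty → index 1.
Insert 189: h=3, h2=4, slot 3 occupied → index 0.
Insert 21: h=3, h2=4, slots 3,0 occupied → index 4.
Table: [189, 474, -, 217, 21, -, -]
Lookup 21: h=3, h2=4, probe 3,0,4 → found at 4.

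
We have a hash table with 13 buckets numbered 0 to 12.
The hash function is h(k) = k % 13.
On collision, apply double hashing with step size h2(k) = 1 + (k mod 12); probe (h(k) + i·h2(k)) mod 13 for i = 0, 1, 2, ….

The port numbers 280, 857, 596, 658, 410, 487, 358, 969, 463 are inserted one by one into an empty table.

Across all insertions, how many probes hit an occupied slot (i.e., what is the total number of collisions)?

4

280 hashes to 7; slot 7 is free -> place at 7.
857 hashes to 12; slot 12 is free -> place at 12.
596 hashes to 11; slot 11 is free -> place at 11.
658 hashes to 8; slot 8 is free -> place at 8.
410 hashes to 7, h2=3; 7 taken -> place at 10.
487 hashes to 6; slot 6 is free -> place at 6.
358 hashes to 7, h2=11; 7 taken -> place at 5.
969 hashes to 7, h2=10; 7 taken -> place at 4.
463 hashes to 8, h2=8; 8 taken -> place at 3.
Table: [., ., ., 463, 969, 358, 487, 280, 658, ., 410, 596, 857]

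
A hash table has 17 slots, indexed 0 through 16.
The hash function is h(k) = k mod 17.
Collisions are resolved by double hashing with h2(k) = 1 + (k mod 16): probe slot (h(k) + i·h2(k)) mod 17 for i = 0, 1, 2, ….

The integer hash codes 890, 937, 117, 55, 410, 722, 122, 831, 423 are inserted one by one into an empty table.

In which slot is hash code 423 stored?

5

Insert 890: h=6, slot 6 empty -> index 6.
Insert 937: h=2, slot 2 empty -> index 2.
Insert 117: h=15, slot 15 empty -> index 15.
Insert 55: h=4, slot 4 empty -> index 4.
Insert 410: h=2, h2=11, slot 2 occupied -> index 13.
Insert 722: h=8, slot 8 empty -> index 8.
Insert 122: h=3, slot 3 empty -> index 3.
Insert 831: h=15, h2=16, slot 15 occupied -> index 14.
Insert 423: h=15, h2=8, slots 15,6,14 occupied -> index 5.
Table: [-, -, 937, 122, 55, 423, 890, -, 722, -, -, -, -, 410, 831, 117, -]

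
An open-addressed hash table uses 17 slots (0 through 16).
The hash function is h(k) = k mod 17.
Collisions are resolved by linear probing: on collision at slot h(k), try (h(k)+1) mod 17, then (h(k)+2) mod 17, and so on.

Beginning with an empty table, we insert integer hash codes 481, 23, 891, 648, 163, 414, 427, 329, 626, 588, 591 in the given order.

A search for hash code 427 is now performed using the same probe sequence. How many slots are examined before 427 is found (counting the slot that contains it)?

481: h=5 => slot 5
23: h=6 => slot 6
891: h=7 => slot 7
648: h=2 => slot 2
163: h=10 => slot 10
414: h=6, probe 6,7,8 => slot 8
427: h=2, probe 2,3 => slot 3
329: h=6, probe 6,7,8,9 => slot 9
626: h=14 => slot 14
588: h=10, probe 10,11 => slot 11
591: h=13 => slot 13
Table: [∅, ∅, 648, 427, ∅, 481, 23, 891, 414, 329, 163, 588, ∅, 591, 626, ∅, ∅]
Lookup 427: h=2, probe 2,3 → found at 3.

2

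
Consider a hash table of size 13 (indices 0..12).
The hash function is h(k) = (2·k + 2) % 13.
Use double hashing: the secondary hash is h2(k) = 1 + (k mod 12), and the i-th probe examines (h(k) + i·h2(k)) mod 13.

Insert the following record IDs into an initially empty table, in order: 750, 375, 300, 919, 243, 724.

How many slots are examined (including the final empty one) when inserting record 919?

2

750 hashes to 7; slot 7 is free -> place at 7.
375 hashes to 11; slot 11 is free -> place at 11.
300 hashes to 4; slot 4 is free -> place at 4.
919 hashes to 7, h2=8; 7 taken -> place at 2.
243 hashes to 7, h2=4; 7,11,2 taken -> place at 6.
724 hashes to 7, h2=5; 7 taken -> place at 12.
Table: [_, _, 919, _, 300, _, 243, 750, _, _, _, 375, 724]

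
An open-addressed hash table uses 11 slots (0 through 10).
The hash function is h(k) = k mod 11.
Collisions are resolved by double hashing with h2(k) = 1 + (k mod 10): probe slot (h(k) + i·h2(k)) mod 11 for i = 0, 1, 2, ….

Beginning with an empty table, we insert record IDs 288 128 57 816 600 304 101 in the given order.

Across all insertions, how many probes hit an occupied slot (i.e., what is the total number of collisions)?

288 hashes to 2; slot 2 is free -> place at 2.
128 hashes to 7; slot 7 is free -> place at 7.
57 hashes to 2, h2=8; 2 taken -> place at 10.
816 hashes to 2, h2=7; 2 taken -> place at 9.
600 hashes to 6; slot 6 is free -> place at 6.
304 hashes to 7, h2=5; 7 taken -> place at 1.
101 hashes to 2, h2=2; 2 taken -> place at 4.
Table: [-, 304, 288, -, 101, -, 600, 128, -, 816, 57]

4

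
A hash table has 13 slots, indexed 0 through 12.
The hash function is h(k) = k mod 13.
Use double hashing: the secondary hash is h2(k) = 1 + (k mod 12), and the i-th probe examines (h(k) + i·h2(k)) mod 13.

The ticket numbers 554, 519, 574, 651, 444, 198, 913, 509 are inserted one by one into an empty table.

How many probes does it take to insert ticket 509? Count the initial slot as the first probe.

Insert 554: h=8, slot 8 empty => index 8.
Insert 519: h=12, slot 12 empty => index 12.
Insert 574: h=2, slot 2 empty => index 2.
Insert 651: h=1, slot 1 empty => index 1.
Insert 444: h=2, h2=1, slot 2 occupied => index 3.
Insert 198: h=3, h2=7, slot 3 occupied => index 10.
Insert 913: h=3, h2=2, slot 3 occupied => index 5.
Insert 509: h=2, h2=6, slots 2,8,1 occupied => index 7.
Table: [., 651, 574, 444, ., 913, ., 509, 554, ., 198, ., 519]

4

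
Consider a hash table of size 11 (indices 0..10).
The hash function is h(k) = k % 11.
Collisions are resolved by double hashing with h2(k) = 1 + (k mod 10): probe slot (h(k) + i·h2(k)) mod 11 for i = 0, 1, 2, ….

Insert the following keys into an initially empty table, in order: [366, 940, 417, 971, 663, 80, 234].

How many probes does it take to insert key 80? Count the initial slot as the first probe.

366: h=3 -> slot 3
940: h=5 -> slot 5
417: h=10 -> slot 10
971: h=3, h2=2, probe 3,5,7 -> slot 7
663: h=3, h2=4, probe 3,7,0 -> slot 0
80: h=3, h2=1, probe 3,4 -> slot 4
234: h=3, h2=5, probe 3,8 -> slot 8
Table: [663, —, —, 366, 80, 940, —, 971, 234, —, 417]

2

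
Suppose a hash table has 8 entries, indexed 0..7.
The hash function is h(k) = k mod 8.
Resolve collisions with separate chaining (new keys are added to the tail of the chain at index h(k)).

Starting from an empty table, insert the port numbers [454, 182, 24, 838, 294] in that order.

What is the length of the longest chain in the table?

4

Insert 454: h=6, bucket 6 empty -> new chain.
Insert 182: h=6, bucket 6 nonempty -> append to chain.
Insert 24: h=0, bucket 0 empty -> new chain.
Insert 838: h=6, bucket 6 nonempty -> append to chain.
Insert 294: h=6, bucket 6 nonempty -> append to chain.
Final buckets:
0: 24
1: -
2: -
3: -
4: -
5: -
6: 454 -> 182 -> 838 -> 294
7: -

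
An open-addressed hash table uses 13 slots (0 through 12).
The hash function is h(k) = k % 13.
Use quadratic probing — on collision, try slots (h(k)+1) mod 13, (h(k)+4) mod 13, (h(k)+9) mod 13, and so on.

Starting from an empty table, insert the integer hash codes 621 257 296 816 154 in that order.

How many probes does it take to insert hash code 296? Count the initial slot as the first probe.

Insert 621: h=10, slot 10 empty -> index 10.
Insert 257: h=10, slot 10 occupied -> index 11.
Insert 296: h=10, slots 10,11 occupied -> index 1.
Insert 816: h=10, slots 10,11,1 occupied -> index 6.
Insert 154: h=11, slot 11 occupied -> index 12.
Table: [_, 296, _, _, _, _, 816, _, _, _, 621, 257, 154]

3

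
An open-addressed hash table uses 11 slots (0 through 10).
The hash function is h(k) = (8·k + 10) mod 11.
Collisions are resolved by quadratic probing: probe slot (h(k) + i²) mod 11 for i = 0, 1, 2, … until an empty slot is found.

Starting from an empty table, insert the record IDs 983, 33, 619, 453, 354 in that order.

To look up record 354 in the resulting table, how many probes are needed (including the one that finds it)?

983: h=9 -> slot 9
33: h=10 -> slot 10
619: h=1 -> slot 1
453: h=4 -> slot 4
354: h=4, probe 4,5 -> slot 5
Table: [—, 619, —, —, 453, 354, —, —, —, 983, 33]
Lookup 354: h=4, probe 4,5 → found at 5.

2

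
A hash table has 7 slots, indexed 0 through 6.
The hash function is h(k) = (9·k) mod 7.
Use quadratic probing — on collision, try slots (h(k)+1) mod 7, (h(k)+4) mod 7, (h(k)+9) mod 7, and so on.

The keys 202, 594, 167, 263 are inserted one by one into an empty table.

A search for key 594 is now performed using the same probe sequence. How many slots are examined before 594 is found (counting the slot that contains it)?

2

202 hashes to 5; slot 5 is free → place at 5.
594 hashes to 5; 5 taken → place at 6.
167 hashes to 5; 5,6 taken → place at 2.
263 hashes to 1; slot 1 is free → place at 1.
Table: [_, 263, 167, _, _, 202, 594]
Lookup 594: h=5, probe 5,6 → found at 6.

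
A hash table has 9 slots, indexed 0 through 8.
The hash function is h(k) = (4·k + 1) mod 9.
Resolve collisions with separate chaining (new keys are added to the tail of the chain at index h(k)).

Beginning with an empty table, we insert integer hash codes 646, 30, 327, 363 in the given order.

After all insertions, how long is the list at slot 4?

3

646 -> bucket 2
30 -> bucket 4
327 -> bucket 4 (collision)
363 -> bucket 4 (collision)
Final buckets:
0: -
1: -
2: 646
3: -
4: 30 -> 327 -> 363
5: -
6: -
7: -
8: -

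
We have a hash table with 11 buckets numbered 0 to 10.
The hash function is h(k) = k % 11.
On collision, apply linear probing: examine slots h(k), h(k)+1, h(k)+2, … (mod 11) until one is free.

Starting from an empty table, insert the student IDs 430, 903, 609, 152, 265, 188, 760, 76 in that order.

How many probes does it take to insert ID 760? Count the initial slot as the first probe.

6

430 hashes to 1; slot 1 is free -> place at 1.
903 hashes to 1; 1 taken -> place at 2.
609 hashes to 4; slot 4 is free -> place at 4.
152 hashes to 9; slot 9 is free -> place at 9.
265 hashes to 1; 1,2 taken -> place at 3.
188 hashes to 1; 1,2,3,4 taken -> place at 5.
760 hashes to 1; 1,2,3,4,5 taken -> place at 6.
76 hashes to 10; slot 10 is free -> place at 10.
Table: [∅, 430, 903, 265, 609, 188, 760, ∅, ∅, 152, 76]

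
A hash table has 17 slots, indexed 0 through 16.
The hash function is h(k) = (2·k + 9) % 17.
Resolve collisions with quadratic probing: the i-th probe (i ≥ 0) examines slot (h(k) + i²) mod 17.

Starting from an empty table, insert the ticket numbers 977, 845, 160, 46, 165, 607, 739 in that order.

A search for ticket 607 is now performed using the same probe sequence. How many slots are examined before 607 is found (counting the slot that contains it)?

977: h=8 => slot 8
845: h=16 => slot 16
160: h=6 => slot 6
46: h=16, probe 16,0 => slot 0
165: h=16, probe 16,0,3 => slot 3
607: h=16, probe 16,0,3,8,15 => slot 15
739: h=8, probe 8,9 => slot 9
Table: [46, -, -, 165, -, -, 160, -, 977, 739, -, -, -, -, -, 607, 845]
Lookup 607: h=16, probe 16,0,3,8,15 → found at 15.

5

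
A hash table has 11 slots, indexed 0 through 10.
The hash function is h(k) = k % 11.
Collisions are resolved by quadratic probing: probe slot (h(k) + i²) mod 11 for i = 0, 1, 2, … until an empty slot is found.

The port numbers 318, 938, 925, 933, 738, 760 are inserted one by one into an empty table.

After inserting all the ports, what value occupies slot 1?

Insert 318: h=10, slot 10 empty -> index 10.
Insert 938: h=3, slot 3 empty -> index 3.
Insert 925: h=1, slot 1 empty -> index 1.
Insert 933: h=9, slot 9 empty -> index 9.
Insert 738: h=1, slot 1 occupied -> index 2.
Insert 760: h=1, slots 1,2 occupied -> index 5.
Table: [—, 925, 738, 938, —, 760, —, —, —, 933, 318]

925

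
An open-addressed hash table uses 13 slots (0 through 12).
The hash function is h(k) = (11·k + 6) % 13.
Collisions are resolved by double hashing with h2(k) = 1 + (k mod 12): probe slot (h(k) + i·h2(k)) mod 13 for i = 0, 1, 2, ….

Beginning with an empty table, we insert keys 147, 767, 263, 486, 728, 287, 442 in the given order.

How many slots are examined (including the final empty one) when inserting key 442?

Insert 147: h=11, slot 11 empty -> index 11.
Insert 767: h=6, slot 6 empty -> index 6.
Insert 263: h=0, slot 0 empty -> index 0.
Insert 486: h=9, slot 9 empty -> index 9.
Insert 728: h=6, h2=9, slot 6 occupied -> index 2.
Insert 287: h=4, slot 4 empty -> index 4.
Insert 442: h=6, h2=11, slots 6,4,2,0,11,9 occupied -> index 7.
Table: [263, —, 728, —, 287, —, 767, 442, —, 486, —, 147, —]

7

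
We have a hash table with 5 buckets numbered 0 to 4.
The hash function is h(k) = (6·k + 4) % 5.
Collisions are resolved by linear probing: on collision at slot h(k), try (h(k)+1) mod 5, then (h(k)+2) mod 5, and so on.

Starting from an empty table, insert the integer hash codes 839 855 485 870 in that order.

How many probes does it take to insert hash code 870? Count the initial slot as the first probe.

3

839 hashes to 3; slot 3 is free -> place at 3.
855 hashes to 4; slot 4 is free -> place at 4.
485 hashes to 4; 4 taken -> place at 0.
870 hashes to 4; 4,0 taken -> place at 1.
Table: [485, 870, -, 839, 855]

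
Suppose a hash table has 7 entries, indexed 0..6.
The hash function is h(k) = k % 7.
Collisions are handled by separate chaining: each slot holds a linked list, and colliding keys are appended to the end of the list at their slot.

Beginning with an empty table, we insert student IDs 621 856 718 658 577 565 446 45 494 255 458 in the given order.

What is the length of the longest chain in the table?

Insert 621: h=5, bucket 5 empty → new chain.
Insert 856: h=2, bucket 2 empty → new chain.
Insert 718: h=4, bucket 4 empty → new chain.
Insert 658: h=0, bucket 0 empty → new chain.
Insert 577: h=3, bucket 3 empty → new chain.
Insert 565: h=5, bucket 5 nonempty → append to chain.
Insert 446: h=5, bucket 5 nonempty → append to chain.
Insert 45: h=3, bucket 3 nonempty → append to chain.
Insert 494: h=4, bucket 4 nonempty → append to chain.
Insert 255: h=3, bucket 3 nonempty → append to chain.
Insert 458: h=3, bucket 3 nonempty → append to chain.
Final buckets:
0: 658
1: —
2: 856
3: 577 -> 45 -> 255 -> 458
4: 718 -> 494
5: 621 -> 565 -> 446
6: —

4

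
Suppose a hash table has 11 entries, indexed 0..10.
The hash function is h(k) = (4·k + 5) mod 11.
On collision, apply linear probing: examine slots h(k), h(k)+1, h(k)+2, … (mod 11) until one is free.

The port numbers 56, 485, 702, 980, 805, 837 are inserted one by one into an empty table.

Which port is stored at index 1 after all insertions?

56: h=9 -> slot 9
485: h=9, probe 9,10 -> slot 10
702: h=8 -> slot 8
980: h=9, probe 9,10,0 -> slot 0
805: h=2 -> slot 2
837: h=9, probe 9,10,0,1 -> slot 1
Table: [980, 837, 805, ., ., ., ., ., 702, 56, 485]

837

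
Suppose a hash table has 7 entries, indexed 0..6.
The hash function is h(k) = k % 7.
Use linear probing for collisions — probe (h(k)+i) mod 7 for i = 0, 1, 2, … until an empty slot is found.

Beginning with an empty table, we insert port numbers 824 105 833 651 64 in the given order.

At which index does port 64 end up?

Insert 824: h=5, slot 5 empty => index 5.
Insert 105: h=0, slot 0 empty => index 0.
Insert 833: h=0, slot 0 occupied => index 1.
Insert 651: h=0, slots 0,1 occupied => index 2.
Insert 64: h=1, slots 1,2 occupied => index 3.
Table: [105, 833, 651, 64, _, 824, _]

3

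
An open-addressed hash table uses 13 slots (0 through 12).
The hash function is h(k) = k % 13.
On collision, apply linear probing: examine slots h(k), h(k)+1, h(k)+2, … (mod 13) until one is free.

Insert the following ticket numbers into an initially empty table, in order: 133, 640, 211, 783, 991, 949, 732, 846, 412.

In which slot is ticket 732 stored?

8

133 hashes to 3; slot 3 is free -> place at 3.
640 hashes to 3; 3 taken -> place at 4.
211 hashes to 3; 3,4 taken -> place at 5.
783 hashes to 3; 3,4,5 taken -> place at 6.
991 hashes to 3; 3,4,5,6 taken -> place at 7.
949 hashes to 0; slot 0 is free -> place at 0.
732 hashes to 4; 4,5,6,7 taken -> place at 8.
846 hashes to 1; slot 1 is free -> place at 1.
412 hashes to 9; slot 9 is free -> place at 9.
Table: [949, 846, _, 133, 640, 211, 783, 991, 732, 412, _, _, _]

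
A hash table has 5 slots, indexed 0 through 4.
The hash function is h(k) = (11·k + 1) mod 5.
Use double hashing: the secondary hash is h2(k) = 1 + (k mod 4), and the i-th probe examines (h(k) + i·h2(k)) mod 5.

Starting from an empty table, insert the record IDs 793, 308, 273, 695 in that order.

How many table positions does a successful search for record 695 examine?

4

793: h=4 → slot 4
308: h=4, h2=1, probe 4,0 → slot 0
273: h=4, h2=2, probe 4,1 → slot 1
695: h=1, h2=4, probe 1,0,4,3 → slot 3
Table: [308, 273, —, 695, 793]
Lookup 695: h=1, h2=4, probe 1,0,4,3 → found at 3.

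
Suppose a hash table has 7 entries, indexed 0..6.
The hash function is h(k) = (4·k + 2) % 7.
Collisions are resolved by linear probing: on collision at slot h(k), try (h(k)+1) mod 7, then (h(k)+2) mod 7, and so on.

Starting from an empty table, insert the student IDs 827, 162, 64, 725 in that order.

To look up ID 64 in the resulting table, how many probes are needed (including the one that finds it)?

Insert 827: h=6, slot 6 empty -> index 6.
Insert 162: h=6, slot 6 occupied -> index 0.
Insert 64: h=6, slots 6,0 occupied -> index 1.
Insert 725: h=4, slot 4 empty -> index 4.
Table: [162, 64, ., ., 725, ., 827]
Lookup 64: h=6, probe 6,0,1 → found at 1.

3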